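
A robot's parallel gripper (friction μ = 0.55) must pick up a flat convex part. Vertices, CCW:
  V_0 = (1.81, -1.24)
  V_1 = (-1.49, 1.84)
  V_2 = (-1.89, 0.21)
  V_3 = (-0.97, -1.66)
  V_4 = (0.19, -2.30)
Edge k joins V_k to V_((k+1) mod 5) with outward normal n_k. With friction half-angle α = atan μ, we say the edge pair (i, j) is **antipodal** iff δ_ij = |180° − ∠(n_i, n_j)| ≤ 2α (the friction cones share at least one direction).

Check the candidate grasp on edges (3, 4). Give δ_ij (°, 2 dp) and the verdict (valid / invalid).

α = atan 0.55 = 28.81°;  2α = 57.62°
edge 3: e_3 = (+1.16, -0.64);  n_3 = (-0.4831, -0.8756)
edge 4: e_4 = (+1.62, +1.06);  n_4 = (+0.5475, -0.8368)
∠(n_3, n_4) = 62.08°
δ = |180° − 62.08°| = 117.92°
117.92° > 2α = 57.62°  →  invalid

δ = 117.92°, invalid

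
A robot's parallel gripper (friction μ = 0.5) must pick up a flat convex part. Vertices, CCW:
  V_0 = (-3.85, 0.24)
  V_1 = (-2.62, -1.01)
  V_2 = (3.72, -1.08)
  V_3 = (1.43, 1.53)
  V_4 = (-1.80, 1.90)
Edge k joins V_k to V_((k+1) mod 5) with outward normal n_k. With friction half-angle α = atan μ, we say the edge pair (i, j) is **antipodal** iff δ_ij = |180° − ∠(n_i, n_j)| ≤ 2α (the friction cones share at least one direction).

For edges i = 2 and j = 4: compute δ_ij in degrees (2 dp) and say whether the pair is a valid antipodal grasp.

δ = 92.26°, invalid

α = atan 0.5 = 26.57°;  2α = 53.13°
edge 2: e_2 = (-2.29, +2.61);  n_2 = (+0.7517, +0.6595)
edge 4: e_4 = (-2.05, -1.66);  n_4 = (-0.6293, +0.7772)
∠(n_2, n_4) = 87.74°
δ = |180° − 87.74°| = 92.26°
92.26° > 2α = 53.13°  →  invalid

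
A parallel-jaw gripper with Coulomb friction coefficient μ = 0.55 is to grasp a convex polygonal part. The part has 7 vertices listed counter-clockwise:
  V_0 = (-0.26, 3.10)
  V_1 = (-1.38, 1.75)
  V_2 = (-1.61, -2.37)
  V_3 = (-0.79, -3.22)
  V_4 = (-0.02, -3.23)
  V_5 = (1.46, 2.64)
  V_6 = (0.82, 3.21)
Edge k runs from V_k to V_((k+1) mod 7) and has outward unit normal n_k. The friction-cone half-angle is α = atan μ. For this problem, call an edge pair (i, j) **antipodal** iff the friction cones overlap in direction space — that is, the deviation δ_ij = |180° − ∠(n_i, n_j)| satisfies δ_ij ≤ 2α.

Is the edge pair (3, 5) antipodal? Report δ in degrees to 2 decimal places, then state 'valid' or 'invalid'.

δ = 40.94°, valid

α = atan 0.55 = 28.81°;  2α = 57.62°
edge 3: e_3 = (+0.77, -0.01);  n_3 = (-0.0130, -0.9999)
edge 5: e_5 = (-0.64, +0.57);  n_5 = (+0.6651, +0.7468)
∠(n_3, n_5) = 139.06°
δ = |180° − 139.06°| = 40.94°
40.94° ≤ 2α = 57.62°  →  valid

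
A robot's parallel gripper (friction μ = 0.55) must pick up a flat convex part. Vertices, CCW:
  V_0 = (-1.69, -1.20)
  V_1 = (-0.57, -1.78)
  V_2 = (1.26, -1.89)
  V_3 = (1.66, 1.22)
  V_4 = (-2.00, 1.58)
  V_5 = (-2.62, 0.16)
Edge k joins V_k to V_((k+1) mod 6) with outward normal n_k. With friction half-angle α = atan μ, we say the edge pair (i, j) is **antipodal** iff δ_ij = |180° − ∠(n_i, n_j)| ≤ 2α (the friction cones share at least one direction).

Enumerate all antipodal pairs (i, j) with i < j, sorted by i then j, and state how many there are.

α = atan 0.55 = 28.81°;  2α = 57.62°
n_0 = (-0.4599, -0.8880)
n_1 = (-0.0600, -0.9982)
n_2 = (+0.9918, -0.1276)
n_3 = (+0.0979, +0.9952)
n_4 = (-0.9165, +0.4001)
n_5 = (-0.8255, -0.5645)
  (0,1): δ = 156.06°  ·
  (0,2): δ = 69.95°  ·
  (0,3): δ = 21.76°  ✓
  (0,4): δ = 93.79°  ·
  (0,5): δ = 151.74°  ·
  (1,2): δ = 93.89°  ·
  (1,3): δ = 2.18°  ✓
  (1,4): δ = 69.85°  ·
  (1,5): δ = 127.81°  ·
  (2,3): δ = 88.29°  ·
  (2,4): δ = 16.26°  ✓
  (2,5): δ = 41.69°  ✓
  (3,4): δ = 107.97°  ·
  (3,5): δ = 50.02°  ✓
  (4,5): δ = 122.05°  ·
antipodal pairs: 5

count = 5; pairs: (0,3), (1,3), (2,4), (2,5), (3,5)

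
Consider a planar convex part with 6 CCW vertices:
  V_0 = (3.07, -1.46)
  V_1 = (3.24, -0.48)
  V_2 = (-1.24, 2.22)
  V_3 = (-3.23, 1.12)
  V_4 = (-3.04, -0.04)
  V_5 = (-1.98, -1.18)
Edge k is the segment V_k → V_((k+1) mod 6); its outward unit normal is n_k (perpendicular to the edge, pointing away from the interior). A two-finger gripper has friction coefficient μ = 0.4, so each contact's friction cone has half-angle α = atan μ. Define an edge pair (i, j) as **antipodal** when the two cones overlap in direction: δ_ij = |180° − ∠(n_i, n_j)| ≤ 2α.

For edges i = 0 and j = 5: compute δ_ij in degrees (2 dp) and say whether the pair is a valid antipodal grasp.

α = atan 0.4 = 21.80°;  2α = 43.60°
edge 0: e_0 = (+0.17, +0.98);  n_0 = (+0.9853, -0.1709)
edge 5: e_5 = (+5.05, -0.28);  n_5 = (-0.0554, -0.9985)
∠(n_0, n_5) = 83.33°
δ = |180° − 83.33°| = 96.67°
96.67° > 2α = 43.60°  →  invalid

δ = 96.67°, invalid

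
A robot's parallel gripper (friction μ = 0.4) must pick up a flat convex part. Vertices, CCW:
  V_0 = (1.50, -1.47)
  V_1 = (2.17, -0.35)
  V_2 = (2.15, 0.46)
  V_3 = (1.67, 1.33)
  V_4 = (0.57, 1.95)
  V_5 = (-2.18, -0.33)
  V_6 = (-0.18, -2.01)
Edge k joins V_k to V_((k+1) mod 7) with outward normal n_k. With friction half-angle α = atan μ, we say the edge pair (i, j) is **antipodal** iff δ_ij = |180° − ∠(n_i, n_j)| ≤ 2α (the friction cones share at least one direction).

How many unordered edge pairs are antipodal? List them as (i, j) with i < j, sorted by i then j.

α = atan 0.4 = 21.80°;  2α = 43.60°
n_0 = (+0.8582, -0.5134)
n_1 = (+0.9997, +0.0247)
n_2 = (+0.8756, +0.4831)
n_3 = (+0.4910, +0.8712)
n_4 = (-0.6383, +0.7698)
n_5 = (-0.6432, -0.7657)
n_6 = (+0.3060, -0.9520)
  (0,1): δ = 147.70°  ·
  (0,2): δ = 120.22°  ·
  (0,3): δ = 88.52°  ·
  (0,4): δ = 19.45°  ✓
  (0,5): δ = 80.86°  ·
  (0,6): δ = 138.71°  ·
  (1,2): δ = 152.53°  ·
  (1,3): δ = 120.82°  ·
  (1,4): δ = 51.75°  ·
  (1,5): δ = 48.56°  ·
  (1,6): δ = 106.40°  ·
  (2,3): δ = 148.29°  ·
  (2,4): δ = 79.22°  ·
  (2,5): δ = 21.08°  ✓
  (2,6): δ = 78.93°  ·
  (3,4): δ = 110.93°  ·
  (3,5): δ = 10.62°  ✓
  (3,6): δ = 47.23°  ·
  (4,5): δ = 79.69°  ·
  (4,6): δ = 21.84°  ✓
  (5,6): δ = 122.15°  ·
antipodal pairs: 4

count = 4; pairs: (0,4), (2,5), (3,5), (4,6)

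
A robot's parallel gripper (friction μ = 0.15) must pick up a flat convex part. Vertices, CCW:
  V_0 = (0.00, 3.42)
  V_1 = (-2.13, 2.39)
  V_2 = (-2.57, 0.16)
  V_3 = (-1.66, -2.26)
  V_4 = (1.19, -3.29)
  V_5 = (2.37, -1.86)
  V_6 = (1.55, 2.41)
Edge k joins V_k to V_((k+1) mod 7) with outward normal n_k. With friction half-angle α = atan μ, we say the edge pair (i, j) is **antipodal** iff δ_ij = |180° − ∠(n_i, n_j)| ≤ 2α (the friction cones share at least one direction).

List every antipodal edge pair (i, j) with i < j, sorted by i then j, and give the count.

α = atan 0.15 = 8.53°;  2α = 17.06°
n_0 = (-0.4353, +0.9003)
n_1 = (-0.9811, +0.1936)
n_2 = (-0.9360, -0.3520)
n_3 = (-0.3399, -0.9405)
n_4 = (+0.7713, -0.6365)
n_5 = (+0.9821, +0.1886)
n_6 = (+0.5459, +0.8378)
  (0,1): δ = 126.97°  ·
  (0,2): δ = 95.20°  ·
  (0,3): δ = 45.68°  ·
  (0,4): δ = 24.66°  ·
  (0,5): δ = 75.06°  ·
  (0,6): δ = 121.10°  ·
  (1,2): δ = 148.23°  ·
  (1,3): δ = 98.71°  ·
  (1,4): δ = 28.37°  ·
  (1,5): δ = 22.03°  ·
  (1,6): δ = 68.07°  ·
  (2,3): δ = 130.48°  ·
  (2,4): δ = 60.14°  ·
  (2,5): δ = 9.74°  ✓
  (2,6): δ = 36.30°  ·
  (3,4): δ = 109.66°  ·
  (3,5): δ = 59.26°  ·
  (3,6): δ = 13.22°  ✓
  (4,5): δ = 129.60°  ·
  (4,6): δ = 83.56°  ·
  (5,6): δ = 133.96°  ·
antipodal pairs: 2

count = 2; pairs: (2,5), (3,6)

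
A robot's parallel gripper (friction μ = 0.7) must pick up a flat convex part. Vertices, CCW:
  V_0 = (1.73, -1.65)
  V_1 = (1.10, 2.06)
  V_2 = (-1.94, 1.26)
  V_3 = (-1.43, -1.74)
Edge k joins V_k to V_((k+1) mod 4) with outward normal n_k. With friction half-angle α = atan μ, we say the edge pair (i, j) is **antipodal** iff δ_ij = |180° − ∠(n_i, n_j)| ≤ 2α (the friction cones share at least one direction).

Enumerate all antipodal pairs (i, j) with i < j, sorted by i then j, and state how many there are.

count = 2; pairs: (0,2), (1,3)

α = atan 0.7 = 34.99°;  2α = 69.98°
n_0 = (+0.9859, +0.1674)
n_1 = (-0.2545, +0.9671)
n_2 = (-0.9859, -0.1676)
n_3 = (+0.0285, -0.9996)
  (0,1): δ = 84.89°  ·
  (0,2): δ = 0.01°  ✓
  (0,3): δ = 81.99°  ·
  (1,2): δ = 95.10°  ·
  (1,3): δ = 13.11°  ✓
  (2,3): δ = 98.02°  ·
antipodal pairs: 2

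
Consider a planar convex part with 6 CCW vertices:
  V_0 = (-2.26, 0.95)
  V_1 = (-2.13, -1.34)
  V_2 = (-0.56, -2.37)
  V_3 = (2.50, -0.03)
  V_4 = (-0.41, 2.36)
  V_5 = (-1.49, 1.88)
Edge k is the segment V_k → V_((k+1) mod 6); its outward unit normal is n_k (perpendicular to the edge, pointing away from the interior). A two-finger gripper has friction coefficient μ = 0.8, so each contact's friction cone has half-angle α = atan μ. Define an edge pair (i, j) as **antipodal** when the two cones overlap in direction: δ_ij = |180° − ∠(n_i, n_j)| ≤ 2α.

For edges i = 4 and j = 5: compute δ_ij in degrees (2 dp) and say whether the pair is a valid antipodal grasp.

α = atan 0.8 = 38.66°;  2α = 77.32°
edge 4: e_4 = (-1.08, -0.48);  n_4 = (-0.4061, +0.9138)
edge 5: e_5 = (-0.77, -0.93);  n_5 = (-0.7703, +0.6377)
∠(n_4, n_5) = 26.41°
δ = |180° − 26.41°| = 153.59°
153.59° > 2α = 77.32°  →  invalid

δ = 153.59°, invalid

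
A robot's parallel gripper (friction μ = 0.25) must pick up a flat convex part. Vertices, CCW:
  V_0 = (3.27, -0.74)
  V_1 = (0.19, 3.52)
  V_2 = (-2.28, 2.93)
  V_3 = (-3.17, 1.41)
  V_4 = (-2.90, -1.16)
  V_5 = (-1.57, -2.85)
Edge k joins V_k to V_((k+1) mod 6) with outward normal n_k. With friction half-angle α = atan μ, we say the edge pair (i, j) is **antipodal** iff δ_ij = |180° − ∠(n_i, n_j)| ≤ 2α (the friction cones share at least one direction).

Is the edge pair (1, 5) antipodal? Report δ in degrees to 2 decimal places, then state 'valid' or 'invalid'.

α = atan 0.25 = 14.04°;  2α = 28.07°
edge 1: e_1 = (-2.47, -0.59);  n_1 = (-0.2323, +0.9726)
edge 5: e_5 = (+4.84, +2.11);  n_5 = (+0.3996, -0.9167)
∠(n_1, n_5) = 169.88°
δ = |180° − 169.88°| = 10.12°
10.12° ≤ 2α = 28.07°  →  valid

δ = 10.12°, valid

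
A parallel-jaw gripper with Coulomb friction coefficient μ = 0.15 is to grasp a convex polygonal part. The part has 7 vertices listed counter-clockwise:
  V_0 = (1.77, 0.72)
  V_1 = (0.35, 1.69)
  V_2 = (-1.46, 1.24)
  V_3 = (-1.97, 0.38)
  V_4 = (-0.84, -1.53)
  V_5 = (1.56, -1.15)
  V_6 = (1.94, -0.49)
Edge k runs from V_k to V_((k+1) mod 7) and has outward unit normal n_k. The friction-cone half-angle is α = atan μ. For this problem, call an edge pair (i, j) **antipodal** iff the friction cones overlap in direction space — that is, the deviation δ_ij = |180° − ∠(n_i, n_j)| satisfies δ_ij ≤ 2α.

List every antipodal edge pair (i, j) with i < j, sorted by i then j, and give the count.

count = 2; pairs: (1,4), (2,5)

α = atan 0.15 = 8.53°;  2α = 17.06°
n_0 = (+0.5641, +0.8257)
n_1 = (-0.2413, +0.9705)
n_2 = (-0.8601, +0.5101)
n_3 = (-0.8607, -0.5092)
n_4 = (+0.1564, -0.9877)
n_5 = (+0.8666, -0.4990)
n_6 = (+0.9903, +0.1391)
  (0,1): δ = 131.70°  ·
  (0,2): δ = 86.33°  ·
  (0,3): δ = 25.05°  ·
  (0,4): δ = 43.33°  ·
  (0,5): δ = 94.41°  ·
  (0,6): δ = 132.33°  ·
  (1,2): δ = 134.63°  ·
  (1,3): δ = 73.35°  ·
  (1,4): δ = 4.96°  ✓
  (1,5): δ = 46.11°  ·
  (1,6): δ = 84.04°  ·
  (2,3): δ = 118.72°  ·
  (2,4): δ = 50.33°  ·
  (2,5): δ = 0.74°  ✓
  (2,6): δ = 38.67°  ·
  (3,4): δ = 111.61°  ·
  (3,5): δ = 60.54°  ·
  (3,6): δ = 22.61°  ·
  (4,5): δ = 128.93°  ·
  (4,6): δ = 91.00°  ·
  (5,6): δ = 142.07°  ·
antipodal pairs: 2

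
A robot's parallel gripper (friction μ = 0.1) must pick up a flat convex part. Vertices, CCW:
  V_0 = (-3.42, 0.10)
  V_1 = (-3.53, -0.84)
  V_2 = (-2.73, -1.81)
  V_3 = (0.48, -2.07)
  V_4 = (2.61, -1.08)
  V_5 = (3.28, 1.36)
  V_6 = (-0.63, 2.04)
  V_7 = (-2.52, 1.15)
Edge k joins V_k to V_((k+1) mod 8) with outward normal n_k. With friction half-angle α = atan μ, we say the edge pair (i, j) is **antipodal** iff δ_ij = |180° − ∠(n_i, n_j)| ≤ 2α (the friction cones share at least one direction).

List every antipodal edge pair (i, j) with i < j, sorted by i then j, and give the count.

α = atan 0.1 = 5.71°;  2α = 11.42°
n_0 = (-0.9932, +0.1162)
n_1 = (-0.7715, -0.6363)
n_2 = (-0.0807, -0.9967)
n_3 = (+0.4215, -0.9068)
n_4 = (+0.9643, -0.2648)
n_5 = (+0.1713, +0.9852)
n_6 = (-0.4260, +0.9047)
n_7 = (-0.7593, +0.6508)
  (0,1): δ = 133.81°  ·
  (0,2): δ = 87.96°  ·
  (0,3): δ = 58.40°  ·
  (0,4): δ = 8.68°  ✓
  (0,5): δ = 86.81°  ·
  (0,6): δ = 121.89°  ·
  (0,7): δ = 146.07°  ·
  (1,2): δ = 134.14°  ·
  (1,3): δ = 104.59°  ·
  (1,4): δ = 54.87°  ·
  (1,5): δ = 40.62°  ·
  (1,6): δ = 75.70°  ·
  (1,7): δ = 99.88°  ·
  (2,3): δ = 150.44°  ·
  (2,4): δ = 100.72°  ·
  (2,5): δ = 5.24°  ✓
  (2,6): δ = 29.85°  ·
  (2,7): δ = 54.03°  ·
  (3,4): δ = 130.28°  ·
  (3,5): δ = 34.79°  ·
  (3,6): δ = 0.29°  ✓
  (3,7): δ = 24.47°  ·
  (4,5): δ = 84.51°  ·
  (4,6): δ = 49.43°  ·
  (4,7): δ = 25.25°  ·
  (5,6): δ = 144.92°  ·
  (5,7): δ = 120.74°  ·
  (6,7): δ = 155.82°  ·
antipodal pairs: 3

count = 3; pairs: (0,4), (2,5), (3,6)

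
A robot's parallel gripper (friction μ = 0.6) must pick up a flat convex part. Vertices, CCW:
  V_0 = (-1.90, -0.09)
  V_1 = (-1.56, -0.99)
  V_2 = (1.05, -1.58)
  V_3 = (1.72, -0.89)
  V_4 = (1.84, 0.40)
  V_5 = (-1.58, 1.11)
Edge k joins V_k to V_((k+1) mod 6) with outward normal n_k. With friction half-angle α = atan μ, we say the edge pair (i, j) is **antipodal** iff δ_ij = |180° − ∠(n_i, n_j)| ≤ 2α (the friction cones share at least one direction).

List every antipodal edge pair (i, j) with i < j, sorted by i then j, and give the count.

α = atan 0.6 = 30.96°;  2α = 61.93°
n_0 = (-0.9355, -0.3534)
n_1 = (-0.2205, -0.9754)
n_2 = (+0.7174, -0.6966)
n_3 = (+0.9957, -0.0926)
n_4 = (+0.2033, +0.9791)
n_5 = (-0.9662, +0.2577)
  (0,1): δ = 123.43°  ·
  (0,2): δ = 64.85°  ·
  (0,3): δ = 26.01°  ✓
  (0,4): δ = 57.58°  ✓
  (0,5): δ = 144.37°  ·
  (1,2): δ = 121.42°  ·
  (1,3): δ = 82.58°  ·
  (1,4): δ = 1.01°  ✓
  (1,5): δ = 87.81°  ·
  (2,3): δ = 141.16°  ·
  (2,4): δ = 57.57°  ✓
  (2,5): δ = 29.23°  ✓
  (3,4): δ = 96.41°  ·
  (3,5): δ = 9.62°  ✓
  (4,5): δ = 93.20°  ·
antipodal pairs: 6

count = 6; pairs: (0,3), (0,4), (1,4), (2,4), (2,5), (3,5)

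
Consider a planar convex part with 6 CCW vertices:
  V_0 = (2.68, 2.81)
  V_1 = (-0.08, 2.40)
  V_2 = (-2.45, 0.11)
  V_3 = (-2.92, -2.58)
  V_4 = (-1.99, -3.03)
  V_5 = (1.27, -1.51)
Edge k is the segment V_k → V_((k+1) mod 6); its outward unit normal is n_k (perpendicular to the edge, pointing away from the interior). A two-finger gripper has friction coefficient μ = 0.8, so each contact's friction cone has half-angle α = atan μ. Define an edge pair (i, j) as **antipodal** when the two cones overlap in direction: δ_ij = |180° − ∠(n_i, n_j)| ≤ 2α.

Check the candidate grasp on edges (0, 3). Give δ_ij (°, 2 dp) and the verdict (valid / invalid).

δ = 34.27°, valid

α = atan 0.8 = 38.66°;  2α = 77.32°
edge 0: e_0 = (-2.76, -0.41);  n_0 = (-0.1469, +0.9891)
edge 3: e_3 = (+0.93, -0.45);  n_3 = (-0.4356, -0.9002)
∠(n_0, n_3) = 145.73°
δ = |180° − 145.73°| = 34.27°
34.27° ≤ 2α = 77.32°  →  valid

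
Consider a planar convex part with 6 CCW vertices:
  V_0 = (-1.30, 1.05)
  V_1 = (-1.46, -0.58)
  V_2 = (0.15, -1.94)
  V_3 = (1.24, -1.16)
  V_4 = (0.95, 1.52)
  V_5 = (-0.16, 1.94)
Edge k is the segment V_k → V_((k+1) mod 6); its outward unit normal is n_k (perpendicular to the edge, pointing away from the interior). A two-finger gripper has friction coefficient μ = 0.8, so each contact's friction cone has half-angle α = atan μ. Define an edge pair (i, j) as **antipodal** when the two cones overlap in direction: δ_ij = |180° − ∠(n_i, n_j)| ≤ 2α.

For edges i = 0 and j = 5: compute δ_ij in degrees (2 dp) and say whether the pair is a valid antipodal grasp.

δ = 133.59°, invalid

α = atan 0.8 = 38.66°;  2α = 77.32°
edge 0: e_0 = (-0.16, -1.63);  n_0 = (-0.9952, +0.0977)
edge 5: e_5 = (-1.14, -0.89);  n_5 = (-0.6154, +0.7882)
∠(n_0, n_5) = 46.41°
δ = |180° − 46.41°| = 133.59°
133.59° > 2α = 77.32°  →  invalid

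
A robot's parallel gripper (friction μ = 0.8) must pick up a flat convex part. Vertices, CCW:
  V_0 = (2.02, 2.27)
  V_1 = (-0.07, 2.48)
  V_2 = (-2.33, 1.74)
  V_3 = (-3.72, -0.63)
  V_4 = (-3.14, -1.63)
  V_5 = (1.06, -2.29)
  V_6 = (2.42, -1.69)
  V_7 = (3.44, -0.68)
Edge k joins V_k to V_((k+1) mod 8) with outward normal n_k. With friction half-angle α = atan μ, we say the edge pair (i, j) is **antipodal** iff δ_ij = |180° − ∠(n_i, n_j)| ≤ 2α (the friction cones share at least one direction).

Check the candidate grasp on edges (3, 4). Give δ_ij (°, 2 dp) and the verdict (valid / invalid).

δ = 129.04°, invalid

α = atan 0.8 = 38.66°;  2α = 77.32°
edge 3: e_3 = (+0.58, -1.00);  n_3 = (-0.8650, -0.5017)
edge 4: e_4 = (+4.20, -0.66);  n_4 = (-0.1552, -0.9879)
∠(n_3, n_4) = 50.96°
δ = |180° − 50.96°| = 129.04°
129.04° > 2α = 77.32°  →  invalid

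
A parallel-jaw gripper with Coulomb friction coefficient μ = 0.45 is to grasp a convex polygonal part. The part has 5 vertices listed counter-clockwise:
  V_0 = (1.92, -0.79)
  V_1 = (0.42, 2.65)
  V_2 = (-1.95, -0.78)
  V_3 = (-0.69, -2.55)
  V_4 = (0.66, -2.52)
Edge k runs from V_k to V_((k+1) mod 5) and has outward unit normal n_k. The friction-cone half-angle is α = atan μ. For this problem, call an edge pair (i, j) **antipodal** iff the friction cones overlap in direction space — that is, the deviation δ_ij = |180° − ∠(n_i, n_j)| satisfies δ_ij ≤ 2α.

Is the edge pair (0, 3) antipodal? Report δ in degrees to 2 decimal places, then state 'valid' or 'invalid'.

δ = 67.71°, invalid

α = atan 0.45 = 24.23°;  2α = 48.46°
edge 0: e_0 = (-1.50, +3.44);  n_0 = (+0.9166, +0.3997)
edge 3: e_3 = (+1.35, +0.03);  n_3 = (+0.0222, -0.9998)
∠(n_0, n_3) = 112.29°
δ = |180° − 112.29°| = 67.71°
67.71° > 2α = 48.46°  →  invalid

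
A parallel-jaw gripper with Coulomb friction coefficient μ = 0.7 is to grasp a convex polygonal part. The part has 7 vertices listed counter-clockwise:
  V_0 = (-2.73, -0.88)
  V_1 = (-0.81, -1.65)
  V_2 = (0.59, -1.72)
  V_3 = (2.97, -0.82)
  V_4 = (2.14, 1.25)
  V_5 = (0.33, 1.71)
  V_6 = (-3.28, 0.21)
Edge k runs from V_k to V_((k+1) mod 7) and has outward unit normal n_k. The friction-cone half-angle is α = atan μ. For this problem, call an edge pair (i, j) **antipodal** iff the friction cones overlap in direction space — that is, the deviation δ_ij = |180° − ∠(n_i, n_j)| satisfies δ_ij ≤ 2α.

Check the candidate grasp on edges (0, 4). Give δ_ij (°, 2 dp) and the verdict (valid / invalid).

δ = 7.59°, valid

α = atan 0.7 = 34.99°;  2α = 69.98°
edge 0: e_0 = (+1.92, -0.77);  n_0 = (-0.3722, -0.9281)
edge 4: e_4 = (-1.81, +0.46);  n_4 = (+0.2463, +0.9692)
∠(n_0, n_4) = 172.41°
δ = |180° − 172.41°| = 7.59°
7.59° ≤ 2α = 69.98°  →  valid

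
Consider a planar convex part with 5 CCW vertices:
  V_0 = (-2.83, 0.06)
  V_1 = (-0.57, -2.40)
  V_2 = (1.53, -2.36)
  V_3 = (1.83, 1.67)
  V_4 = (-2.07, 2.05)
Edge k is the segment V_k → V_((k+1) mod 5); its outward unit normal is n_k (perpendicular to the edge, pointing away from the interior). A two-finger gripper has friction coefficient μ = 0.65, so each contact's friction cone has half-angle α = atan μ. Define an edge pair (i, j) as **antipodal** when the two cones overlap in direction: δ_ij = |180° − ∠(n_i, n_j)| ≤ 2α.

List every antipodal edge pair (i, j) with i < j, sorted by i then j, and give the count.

α = atan 0.65 = 33.02°;  2α = 66.05°
n_0 = (-0.7364, -0.6765)
n_1 = (+0.0190, -0.9998)
n_2 = (+0.9972, -0.0742)
n_3 = (+0.0970, +0.9953)
n_4 = (-0.9342, +0.3568)
  (0,1): δ = 131.48°  ·
  (0,2): δ = 46.83°  ✓
  (0,3): δ = 41.86°  ✓
  (0,4): δ = 116.52°  ·
  (1,2): δ = 95.35°  ·
  (1,3): δ = 6.66°  ✓
  (1,4): δ = 68.01°  ·
  (2,3): δ = 91.31°  ·
  (2,4): δ = 16.64°  ✓
  (3,4): δ = 105.34°  ·
antipodal pairs: 4

count = 4; pairs: (0,2), (0,3), (1,3), (2,4)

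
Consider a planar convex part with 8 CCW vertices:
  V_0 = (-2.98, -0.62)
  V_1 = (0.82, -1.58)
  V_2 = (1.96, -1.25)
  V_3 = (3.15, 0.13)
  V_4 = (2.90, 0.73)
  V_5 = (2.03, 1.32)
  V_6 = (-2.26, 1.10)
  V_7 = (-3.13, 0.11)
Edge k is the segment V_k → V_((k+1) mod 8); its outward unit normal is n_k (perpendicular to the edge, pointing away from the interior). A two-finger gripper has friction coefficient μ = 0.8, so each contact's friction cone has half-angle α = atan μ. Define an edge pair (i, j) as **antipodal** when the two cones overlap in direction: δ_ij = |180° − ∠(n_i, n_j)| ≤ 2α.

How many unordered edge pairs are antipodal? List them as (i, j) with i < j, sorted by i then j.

α = atan 0.8 = 38.66°;  2α = 77.32°
n_0 = (-0.2449, -0.9695)
n_1 = (+0.2781, -0.9606)
n_2 = (+0.7573, -0.6530)
n_3 = (+0.9231, +0.3846)
n_4 = (+0.5613, +0.8276)
n_5 = (-0.0512, +0.9987)
n_6 = (-0.7512, +0.6601)
n_7 = (-0.9795, -0.2013)
  (0,1): δ = 149.68°  ·
  (0,2): δ = 116.59°  ·
  (0,3): δ = 53.20°  ✓
  (0,4): δ = 19.97°  ✓
  (0,5): δ = 17.11°  ✓
  (0,6): δ = 62.87°  ✓
  (0,7): δ = 115.79°  ·
  (1,2): δ = 146.92°  ·
  (1,3): δ = 83.52°  ·
  (1,4): δ = 50.29°  ✓
  (1,5): δ = 13.21°  ✓
  (1,6): δ = 32.55°  ✓
  (1,7): δ = 85.47°  ·
  (2,3): δ = 116.61°  ·
  (2,4): δ = 83.37°  ·
  (2,5): δ = 46.29°  ✓
  (2,6): δ = 0.54°  ✓
  (2,7): δ = 52.38°  ✓
  (3,4): δ = 146.76°  ·
  (3,5): δ = 109.68°  ·
  (3,6): δ = 63.93°  ✓
  (3,7): δ = 11.01°  ✓
  (4,5): δ = 142.92°  ·
  (4,6): δ = 97.17°  ·
  (4,7): δ = 44.24°  ✓
  (5,6): δ = 134.24°  ·
  (5,7): δ = 81.32°  ·
  (6,7): δ = 127.08°  ·
antipodal pairs: 13

count = 13; pairs: (0,3), (0,4), (0,5), (0,6), (1,4), (1,5), (1,6), (2,5), (2,6), (2,7), (3,6), (3,7), (4,7)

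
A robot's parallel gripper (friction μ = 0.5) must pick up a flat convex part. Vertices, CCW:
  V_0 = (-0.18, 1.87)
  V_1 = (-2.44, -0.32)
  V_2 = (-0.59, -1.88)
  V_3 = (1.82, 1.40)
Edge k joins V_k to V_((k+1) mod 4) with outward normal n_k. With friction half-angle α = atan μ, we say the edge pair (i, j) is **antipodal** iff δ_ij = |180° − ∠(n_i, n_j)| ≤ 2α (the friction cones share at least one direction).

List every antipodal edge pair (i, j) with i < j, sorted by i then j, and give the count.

α = atan 0.5 = 26.57°;  2α = 53.13°
n_0 = (-0.6959, +0.7181)
n_1 = (-0.6446, -0.7645)
n_2 = (+0.8059, -0.5921)
n_3 = (+0.2288, +0.9735)
  (0,1): δ = 84.24°  ·
  (0,2): δ = 9.59°  ✓
  (0,3): δ = 122.68°  ·
  (1,2): δ = 86.17°  ·
  (1,3): δ = 26.91°  ✓
  (2,3): δ = 66.92°  ·
antipodal pairs: 2

count = 2; pairs: (0,2), (1,3)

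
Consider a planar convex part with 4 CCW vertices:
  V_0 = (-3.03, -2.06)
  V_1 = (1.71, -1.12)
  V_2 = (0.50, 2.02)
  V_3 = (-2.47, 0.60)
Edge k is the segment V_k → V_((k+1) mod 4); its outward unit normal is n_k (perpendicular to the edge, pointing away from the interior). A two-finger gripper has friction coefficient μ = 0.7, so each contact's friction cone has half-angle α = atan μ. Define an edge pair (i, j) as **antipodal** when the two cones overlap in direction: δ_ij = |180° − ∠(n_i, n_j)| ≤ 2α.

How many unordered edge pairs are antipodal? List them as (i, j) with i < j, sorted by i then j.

count = 3; pairs: (0,2), (0,3), (1,3)

α = atan 0.7 = 34.99°;  2α = 69.98°
n_0 = (+0.1945, -0.9809)
n_1 = (+0.9331, +0.3596)
n_2 = (-0.4313, +0.9022)
n_3 = (-0.9785, +0.2060)
  (0,1): δ = 80.14°  ·
  (0,2): δ = 14.34°  ✓
  (0,3): δ = 66.89°  ✓
  (1,2): δ = 85.52°  ·
  (1,3): δ = 32.96°  ✓
  (2,3): δ = 127.44°  ·
antipodal pairs: 3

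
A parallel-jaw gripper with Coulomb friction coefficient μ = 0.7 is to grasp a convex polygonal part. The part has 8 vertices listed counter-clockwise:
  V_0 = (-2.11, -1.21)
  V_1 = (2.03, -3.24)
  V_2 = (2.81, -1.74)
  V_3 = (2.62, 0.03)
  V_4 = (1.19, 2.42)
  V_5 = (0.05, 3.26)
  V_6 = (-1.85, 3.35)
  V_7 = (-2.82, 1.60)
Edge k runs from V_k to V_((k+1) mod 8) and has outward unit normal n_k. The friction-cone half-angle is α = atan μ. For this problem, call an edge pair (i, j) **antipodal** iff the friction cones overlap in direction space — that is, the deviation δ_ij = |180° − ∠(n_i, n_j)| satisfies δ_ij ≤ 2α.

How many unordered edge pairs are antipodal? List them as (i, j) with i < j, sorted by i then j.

α = atan 0.7 = 34.99°;  2α = 69.98°
n_0 = (-0.4403, -0.8979)
n_1 = (+0.8872, -0.4614)
n_2 = (+0.9943, +0.1067)
n_3 = (+0.8581, +0.5134)
n_4 = (+0.5932, +0.8051)
n_5 = (+0.0473, +0.9989)
n_6 = (-0.8746, +0.4848)
n_7 = (-0.9695, -0.2450)
  (0,1): δ = 91.35°  ·
  (0,2): δ = 57.75°  ✓
  (0,3): δ = 32.99°  ✓
  (0,4): δ = 10.26°  ✓
  (0,5): δ = 23.41°  ✓
  (0,6): δ = 87.12°  ·
  (0,7): δ = 130.30°  ·
  (1,2): δ = 146.40°  ·
  (1,3): δ = 121.63°  ·
  (1,4): δ = 98.91°  ·
  (1,5): δ = 65.24°  ✓
  (1,6): δ = 1.52°  ✓
  (1,7): δ = 41.65°  ✓
  (2,3): δ = 155.23°  ·
  (2,4): δ = 132.51°  ·
  (2,5): δ = 98.84°  ·
  (2,6): δ = 35.13°  ✓
  (2,7): δ = 8.05°  ✓
  (3,4): δ = 157.28°  ·
  (3,5): δ = 123.61°  ·
  (3,6): δ = 59.89°  ✓
  (3,7): δ = 16.71°  ✓
  (4,5): δ = 146.33°  ·
  (4,6): δ = 82.61°  ·
  (4,7): δ = 39.44°  ✓
  (5,6): δ = 116.29°  ·
  (5,7): δ = 73.11°  ·
  (6,7): δ = 136.82°  ·
antipodal pairs: 12

count = 12; pairs: (0,2), (0,3), (0,4), (0,5), (1,5), (1,6), (1,7), (2,6), (2,7), (3,6), (3,7), (4,7)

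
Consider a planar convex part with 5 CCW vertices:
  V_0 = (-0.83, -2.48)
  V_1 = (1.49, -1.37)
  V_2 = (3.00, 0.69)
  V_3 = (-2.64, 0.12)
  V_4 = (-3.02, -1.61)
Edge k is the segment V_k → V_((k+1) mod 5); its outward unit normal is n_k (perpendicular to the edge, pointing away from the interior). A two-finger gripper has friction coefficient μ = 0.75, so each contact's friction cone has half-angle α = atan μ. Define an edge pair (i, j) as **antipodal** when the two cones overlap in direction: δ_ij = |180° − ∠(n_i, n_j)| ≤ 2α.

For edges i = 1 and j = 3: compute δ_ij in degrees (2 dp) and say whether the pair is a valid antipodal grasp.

δ = 23.85°, valid

α = atan 0.75 = 36.87°;  2α = 73.74°
edge 1: e_1 = (+1.51, +2.06);  n_1 = (+0.8065, -0.5912)
edge 3: e_3 = (-0.38, -1.73);  n_3 = (-0.9767, +0.2145)
∠(n_1, n_3) = 156.15°
δ = |180° − 156.15°| = 23.85°
23.85° ≤ 2α = 73.74°  →  valid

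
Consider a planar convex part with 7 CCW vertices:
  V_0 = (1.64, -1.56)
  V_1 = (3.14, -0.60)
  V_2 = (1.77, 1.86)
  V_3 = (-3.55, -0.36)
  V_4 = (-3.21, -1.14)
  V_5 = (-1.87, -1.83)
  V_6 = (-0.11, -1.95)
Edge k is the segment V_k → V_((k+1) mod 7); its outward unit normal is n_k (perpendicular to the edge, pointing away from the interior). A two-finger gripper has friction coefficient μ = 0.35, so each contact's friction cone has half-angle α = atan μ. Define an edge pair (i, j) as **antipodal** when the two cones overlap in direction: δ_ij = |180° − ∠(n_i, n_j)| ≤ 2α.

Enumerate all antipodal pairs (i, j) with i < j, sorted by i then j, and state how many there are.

α = atan 0.35 = 19.29°;  2α = 38.58°
n_0 = (+0.5391, -0.8423)
n_1 = (+0.8737, +0.4865)
n_2 = (-0.3851, +0.9229)
n_3 = (-0.9167, -0.3996)
n_4 = (-0.4578, -0.8891)
n_5 = (-0.0680, -0.9977)
n_6 = (+0.2175, -0.9761)
  (0,1): δ = 93.51°  ·
  (0,2): δ = 9.97°  ✓
  (0,3): δ = 80.93°  ·
  (0,4): δ = 120.14°  ·
  (0,5): δ = 143.48°  ·
  (0,6): δ = 159.94°  ·
  (1,2): δ = 96.46°  ·
  (1,3): δ = 5.56°  ✓
  (1,4): δ = 33.64°  ✓
  (1,5): δ = 56.99°  ·
  (1,6): δ = 73.45°  ·
  (2,3): δ = 89.10°  ·
  (2,4): δ = 49.90°  ·
  (2,5): δ = 26.55°  ✓
  (2,6): δ = 10.09°  ✓
  (3,4): δ = 140.80°  ·
  (3,5): δ = 117.45°  ·
  (3,6): δ = 100.99°  ·
  (4,5): δ = 156.66°  ·
  (4,6): δ = 140.19°  ·
  (5,6): δ = 163.54°  ·
antipodal pairs: 5

count = 5; pairs: (0,2), (1,3), (1,4), (2,5), (2,6)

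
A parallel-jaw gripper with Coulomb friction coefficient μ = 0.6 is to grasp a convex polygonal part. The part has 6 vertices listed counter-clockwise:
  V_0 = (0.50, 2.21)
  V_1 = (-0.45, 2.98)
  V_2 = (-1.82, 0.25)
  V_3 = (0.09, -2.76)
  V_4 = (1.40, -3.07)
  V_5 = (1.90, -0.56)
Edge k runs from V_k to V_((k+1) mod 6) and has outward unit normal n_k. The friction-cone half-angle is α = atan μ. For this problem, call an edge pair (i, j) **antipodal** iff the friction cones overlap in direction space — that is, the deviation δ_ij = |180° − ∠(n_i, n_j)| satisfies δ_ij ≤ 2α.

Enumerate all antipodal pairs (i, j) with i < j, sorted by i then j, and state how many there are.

α = atan 0.6 = 30.96°;  2α = 61.93°
n_0 = (+0.6297, +0.7769)
n_1 = (-0.8938, +0.4485)
n_2 = (-0.8444, -0.5358)
n_3 = (-0.2303, -0.9731)
n_4 = (+0.9807, -0.1954)
n_5 = (+0.8925, +0.4511)
  (0,1): δ = 77.62°  ·
  (0,2): δ = 18.58°  ✓
  (0,3): δ = 25.71°  ✓
  (0,4): δ = 117.76°  ·
  (0,5): δ = 155.84°  ·
  (1,2): δ = 120.95°  ·
  (1,3): δ = 76.66°  ·
  (1,4): δ = 15.38°  ✓
  (1,5): δ = 53.46°  ✓
  (2,3): δ = 135.71°  ·
  (2,4): δ = 43.66°  ✓
  (2,5): δ = 5.58°  ✓
  (3,4): δ = 87.95°  ·
  (3,5): δ = 49.87°  ✓
  (4,5): δ = 141.92°  ·
antipodal pairs: 7

count = 7; pairs: (0,2), (0,3), (1,4), (1,5), (2,4), (2,5), (3,5)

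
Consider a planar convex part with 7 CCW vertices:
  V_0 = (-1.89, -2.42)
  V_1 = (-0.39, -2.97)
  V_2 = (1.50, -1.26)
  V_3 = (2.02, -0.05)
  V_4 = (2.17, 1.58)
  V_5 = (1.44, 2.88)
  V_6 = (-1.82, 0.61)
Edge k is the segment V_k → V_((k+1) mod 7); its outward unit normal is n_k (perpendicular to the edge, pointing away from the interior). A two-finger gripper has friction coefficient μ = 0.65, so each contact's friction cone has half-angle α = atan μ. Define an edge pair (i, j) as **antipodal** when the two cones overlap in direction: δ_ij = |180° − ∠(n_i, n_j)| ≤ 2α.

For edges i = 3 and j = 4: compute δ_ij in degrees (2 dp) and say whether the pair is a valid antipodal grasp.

α = atan 0.65 = 33.02°;  2α = 66.05°
edge 3: e_3 = (+0.15, +1.63);  n_3 = (+0.9958, -0.0916)
edge 4: e_4 = (-0.73, +1.30);  n_4 = (+0.8719, +0.4896)
∠(n_3, n_4) = 34.57°
δ = |180° − 34.57°| = 145.43°
145.43° > 2α = 66.05°  →  invalid

δ = 145.43°, invalid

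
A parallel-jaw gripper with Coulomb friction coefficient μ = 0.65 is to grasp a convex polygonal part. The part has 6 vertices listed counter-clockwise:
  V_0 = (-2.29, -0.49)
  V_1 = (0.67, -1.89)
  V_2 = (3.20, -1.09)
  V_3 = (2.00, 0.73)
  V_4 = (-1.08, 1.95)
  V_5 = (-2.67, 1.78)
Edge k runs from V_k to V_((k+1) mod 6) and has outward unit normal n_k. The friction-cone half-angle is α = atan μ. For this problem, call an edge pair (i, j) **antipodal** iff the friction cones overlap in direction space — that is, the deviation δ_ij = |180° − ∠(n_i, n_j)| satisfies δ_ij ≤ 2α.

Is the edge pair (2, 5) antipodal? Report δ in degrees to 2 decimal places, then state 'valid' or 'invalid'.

δ = 23.90°, valid

α = atan 0.65 = 33.02°;  2α = 66.05°
edge 2: e_2 = (-1.20, +1.82);  n_2 = (+0.8349, +0.5505)
edge 5: e_5 = (+0.38, -2.27);  n_5 = (-0.9863, -0.1651)
∠(n_2, n_5) = 156.10°
δ = |180° − 156.10°| = 23.90°
23.90° ≤ 2α = 66.05°  →  valid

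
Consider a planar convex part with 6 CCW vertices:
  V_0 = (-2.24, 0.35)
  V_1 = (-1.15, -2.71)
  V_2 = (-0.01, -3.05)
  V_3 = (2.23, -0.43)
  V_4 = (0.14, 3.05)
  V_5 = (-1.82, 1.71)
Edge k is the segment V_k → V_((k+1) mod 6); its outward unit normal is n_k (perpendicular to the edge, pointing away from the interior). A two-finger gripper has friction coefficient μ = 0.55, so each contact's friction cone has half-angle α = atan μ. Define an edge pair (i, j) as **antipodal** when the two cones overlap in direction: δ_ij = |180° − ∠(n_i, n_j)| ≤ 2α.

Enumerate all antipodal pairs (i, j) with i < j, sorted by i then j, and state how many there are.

count = 6; pairs: (0,3), (1,3), (1,4), (2,4), (2,5), (3,5)

α = atan 0.55 = 28.81°;  2α = 57.62°
n_0 = (-0.9420, -0.3356)
n_1 = (-0.2858, -0.9583)
n_2 = (+0.7601, -0.6498)
n_3 = (+0.8573, +0.5149)
n_4 = (-0.5644, +0.8255)
n_5 = (-0.9555, +0.2951)
  (0,1): δ = 126.21°  ·
  (0,2): δ = 60.14°  ·
  (0,3): δ = 11.38°  ✓
  (0,4): δ = 104.75°  ·
  (0,5): δ = 143.23°  ·
  (1,2): δ = 113.92°  ·
  (1,3): δ = 42.41°  ✓
  (1,4): δ = 50.97°  ✓
  (1,5): δ = 89.45°  ·
  (2,3): δ = 108.48°  ·
  (2,4): δ = 15.11°  ✓
  (2,5): δ = 23.37°  ✓
  (3,4): δ = 86.63°  ·
  (3,5): δ = 48.15°  ✓
  (4,5): δ = 141.52°  ·
antipodal pairs: 6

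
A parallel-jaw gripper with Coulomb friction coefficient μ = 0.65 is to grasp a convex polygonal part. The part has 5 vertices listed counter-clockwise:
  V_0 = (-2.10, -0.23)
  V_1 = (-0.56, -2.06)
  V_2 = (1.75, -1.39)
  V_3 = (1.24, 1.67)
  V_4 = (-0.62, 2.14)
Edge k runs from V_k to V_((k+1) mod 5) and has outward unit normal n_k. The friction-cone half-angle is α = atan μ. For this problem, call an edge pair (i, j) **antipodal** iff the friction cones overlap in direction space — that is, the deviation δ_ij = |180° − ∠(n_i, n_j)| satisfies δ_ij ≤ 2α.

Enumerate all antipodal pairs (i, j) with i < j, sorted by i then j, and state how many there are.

count = 5; pairs: (0,2), (0,3), (1,3), (1,4), (2,4)

α = atan 0.65 = 33.02°;  2α = 66.05°
n_0 = (-0.7651, -0.6439)
n_1 = (+0.2786, -0.9604)
n_2 = (+0.9864, +0.1644)
n_3 = (+0.2450, +0.9695)
n_4 = (-0.8482, +0.5297)
  (0,1): δ = 113.91°  ·
  (0,2): δ = 30.62°  ✓
  (0,3): δ = 35.74°  ✓
  (0,4): δ = 107.93°  ·
  (1,2): δ = 96.71°  ·
  (1,3): δ = 30.36°  ✓
  (1,4): δ = 41.84°  ✓
  (2,3): δ = 113.64°  ·
  (2,4): δ = 41.45°  ✓
  (3,4): δ = 107.80°  ·
antipodal pairs: 5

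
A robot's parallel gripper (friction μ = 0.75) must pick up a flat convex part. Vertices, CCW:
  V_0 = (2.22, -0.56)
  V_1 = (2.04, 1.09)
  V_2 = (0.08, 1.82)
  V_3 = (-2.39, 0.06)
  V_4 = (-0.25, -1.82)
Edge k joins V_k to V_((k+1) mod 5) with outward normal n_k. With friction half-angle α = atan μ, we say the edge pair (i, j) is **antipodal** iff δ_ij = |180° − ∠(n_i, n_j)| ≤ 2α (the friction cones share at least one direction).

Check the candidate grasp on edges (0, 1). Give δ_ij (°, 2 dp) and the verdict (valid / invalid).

δ = 116.65°, invalid

α = atan 0.75 = 36.87°;  2α = 73.74°
edge 0: e_0 = (-0.18, +1.65);  n_0 = (+0.9941, +0.1084)
edge 1: e_1 = (-1.96, +0.73);  n_1 = (+0.3490, +0.9371)
∠(n_0, n_1) = 63.35°
δ = |180° − 63.35°| = 116.65°
116.65° > 2α = 73.74°  →  invalid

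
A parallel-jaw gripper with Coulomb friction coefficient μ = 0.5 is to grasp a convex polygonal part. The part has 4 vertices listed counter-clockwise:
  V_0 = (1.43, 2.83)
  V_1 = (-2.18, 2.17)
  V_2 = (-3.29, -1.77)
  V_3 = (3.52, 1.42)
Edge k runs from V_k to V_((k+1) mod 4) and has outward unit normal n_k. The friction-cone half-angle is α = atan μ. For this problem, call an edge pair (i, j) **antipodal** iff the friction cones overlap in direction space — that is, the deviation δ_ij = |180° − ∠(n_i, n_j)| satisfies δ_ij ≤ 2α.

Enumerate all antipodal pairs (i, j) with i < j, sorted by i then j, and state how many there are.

α = atan 0.5 = 26.57°;  2α = 53.13°
n_0 = (-0.1798, +0.9837)
n_1 = (-0.9625, +0.2712)
n_2 = (+0.4242, -0.9056)
n_3 = (+0.5593, +0.8290)
  (0,1): δ = 116.09°  ·
  (0,2): δ = 14.74°  ✓
  (0,3): δ = 135.63°  ·
  (1,2): δ = 49.17°  ✓
  (1,3): δ = 71.73°  ·
  (2,3): δ = 59.10°  ·
antipodal pairs: 2

count = 2; pairs: (0,2), (1,2)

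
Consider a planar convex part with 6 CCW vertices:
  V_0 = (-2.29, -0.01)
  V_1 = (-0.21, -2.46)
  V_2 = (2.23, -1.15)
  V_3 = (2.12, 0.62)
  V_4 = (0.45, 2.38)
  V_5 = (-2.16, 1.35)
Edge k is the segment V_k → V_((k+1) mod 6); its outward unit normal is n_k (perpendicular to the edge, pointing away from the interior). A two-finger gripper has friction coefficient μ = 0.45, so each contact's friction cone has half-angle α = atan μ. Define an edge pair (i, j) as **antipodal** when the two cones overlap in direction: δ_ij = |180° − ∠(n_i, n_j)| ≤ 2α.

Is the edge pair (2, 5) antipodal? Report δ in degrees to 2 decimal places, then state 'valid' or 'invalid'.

α = atan 0.45 = 24.23°;  2α = 48.46°
edge 2: e_2 = (-0.11, +1.77);  n_2 = (+0.9981, +0.0620)
edge 5: e_5 = (-0.13, -1.36);  n_5 = (-0.9955, +0.0952)
∠(n_2, n_5) = 170.98°
δ = |180° − 170.98°| = 9.02°
9.02° ≤ 2α = 48.46°  →  valid

δ = 9.02°, valid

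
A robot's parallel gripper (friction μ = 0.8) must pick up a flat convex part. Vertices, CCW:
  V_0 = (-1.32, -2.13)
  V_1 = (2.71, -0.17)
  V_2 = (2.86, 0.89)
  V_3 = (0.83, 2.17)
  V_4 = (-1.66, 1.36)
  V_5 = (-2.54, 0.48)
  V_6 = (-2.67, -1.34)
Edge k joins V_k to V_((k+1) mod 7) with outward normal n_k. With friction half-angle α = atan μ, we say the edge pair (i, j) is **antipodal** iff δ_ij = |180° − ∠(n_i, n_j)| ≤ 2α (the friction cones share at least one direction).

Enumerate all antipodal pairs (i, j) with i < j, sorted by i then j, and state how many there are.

count = 12; pairs: (0,2), (0,3), (0,4), (0,5), (1,3), (1,4), (1,5), (1,6), (2,5), (2,6), (3,6), (4,6)

α = atan 0.8 = 38.66°;  2α = 77.32°
n_0 = (+0.4374, -0.8993)
n_1 = (+0.9901, -0.1401)
n_2 = (+0.5334, +0.8459)
n_3 = (-0.3093, +0.9509)
n_4 = (-0.7071, +0.7071)
n_5 = (-0.9975, +0.0712)
n_6 = (-0.5051, -0.8631)
  (0,1): δ = 123.99°  ·
  (0,2): δ = 58.17°  ✓
  (0,3): δ = 7.92°  ✓
  (0,4): δ = 19.06°  ✓
  (0,5): δ = 59.98°  ✓
  (0,6): δ = 123.73°  ·
  (1,2): δ = 114.18°  ·
  (1,3): δ = 63.93°  ✓
  (1,4): δ = 36.95°  ✓
  (1,5): δ = 3.97°  ✓
  (1,6): δ = 67.72°  ✓
  (2,3): δ = 129.75°  ·
  (2,4): δ = 102.77°  ·
  (2,5): δ = 61.85°  ✓
  (2,6): δ = 1.90°  ✓
  (3,4): δ = 153.02°  ·
  (3,5): δ = 112.11°  ·
  (3,6): δ = 48.36°  ✓
  (4,5): δ = 139.09°  ·
  (4,6): δ = 75.34°  ✓
  (5,6): δ = 116.25°  ·
antipodal pairs: 12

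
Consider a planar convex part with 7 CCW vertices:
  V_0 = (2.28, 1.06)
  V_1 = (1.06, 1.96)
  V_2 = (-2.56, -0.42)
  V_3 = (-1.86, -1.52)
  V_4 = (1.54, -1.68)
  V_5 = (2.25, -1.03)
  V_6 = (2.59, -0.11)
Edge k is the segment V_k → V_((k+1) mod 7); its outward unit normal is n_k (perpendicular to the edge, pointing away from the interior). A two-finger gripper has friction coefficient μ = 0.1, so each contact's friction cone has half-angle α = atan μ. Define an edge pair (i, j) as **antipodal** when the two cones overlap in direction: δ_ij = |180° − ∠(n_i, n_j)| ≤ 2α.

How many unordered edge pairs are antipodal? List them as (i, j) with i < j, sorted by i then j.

count = 1; pairs: (1,4)

α = atan 0.1 = 5.71°;  2α = 11.42°
n_0 = (+0.5936, +0.8047)
n_1 = (-0.5494, +0.8356)
n_2 = (-0.8437, -0.5369)
n_3 = (-0.0470, -0.9989)
n_4 = (+0.6753, -0.7376)
n_5 = (+0.9380, -0.3467)
n_6 = (+0.9666, +0.2561)
  (0,1): δ = 110.26°  ·
  (0,2): δ = 21.11°  ·
  (0,3): δ = 33.72°  ·
  (0,4): δ = 78.89°  ·
  (0,5): δ = 106.13°  ·
  (0,6): δ = 141.26°  ·
  (1,2): δ = 90.85°  ·
  (1,3): δ = 36.02°  ·
  (1,4): δ = 9.15°  ✓
  (1,5): δ = 36.39°  ·
  (1,6): δ = 71.52°  ·
  (2,3): δ = 125.17°  ·
  (2,4): δ = 80.00°  ·
  (2,5): δ = 52.75°  ·
  (2,6): δ = 17.63°  ·
  (3,4): δ = 134.83°  ·
  (3,5): δ = 107.59°  ·
  (3,6): δ = 72.47°  ·
  (4,5): δ = 152.76°  ·
  (4,6): δ = 117.63°  ·
  (5,6): δ = 144.88°  ·
antipodal pairs: 1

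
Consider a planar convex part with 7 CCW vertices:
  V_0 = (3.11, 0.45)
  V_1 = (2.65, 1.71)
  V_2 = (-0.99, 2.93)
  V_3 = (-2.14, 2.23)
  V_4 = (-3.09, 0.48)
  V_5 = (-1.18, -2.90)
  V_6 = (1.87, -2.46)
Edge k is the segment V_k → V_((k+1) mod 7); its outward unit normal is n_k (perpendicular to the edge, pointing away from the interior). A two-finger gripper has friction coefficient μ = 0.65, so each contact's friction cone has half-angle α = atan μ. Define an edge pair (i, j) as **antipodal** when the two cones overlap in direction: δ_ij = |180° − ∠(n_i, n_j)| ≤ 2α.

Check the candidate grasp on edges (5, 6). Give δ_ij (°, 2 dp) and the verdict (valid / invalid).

δ = 121.29°, invalid

α = atan 0.65 = 33.02°;  2α = 66.05°
edge 5: e_5 = (+3.05, +0.44);  n_5 = (+0.1428, -0.9898)
edge 6: e_6 = (+1.24, +2.91);  n_6 = (+0.9200, -0.3920)
∠(n_5, n_6) = 58.71°
δ = |180° − 58.71°| = 121.29°
121.29° > 2α = 66.05°  →  invalid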